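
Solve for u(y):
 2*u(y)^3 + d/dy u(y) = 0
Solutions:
 u(y) = -sqrt(2)*sqrt(-1/(C1 - 2*y))/2
 u(y) = sqrt(2)*sqrt(-1/(C1 - 2*y))/2


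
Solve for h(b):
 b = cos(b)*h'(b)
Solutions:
 h(b) = C1 + Integral(b/cos(b), b)


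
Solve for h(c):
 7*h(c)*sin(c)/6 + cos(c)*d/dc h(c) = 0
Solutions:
 h(c) = C1*cos(c)^(7/6)


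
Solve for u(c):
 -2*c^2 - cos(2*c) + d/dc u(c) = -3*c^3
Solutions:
 u(c) = C1 - 3*c^4/4 + 2*c^3/3 + sin(2*c)/2


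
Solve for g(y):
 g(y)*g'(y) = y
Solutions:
 g(y) = -sqrt(C1 + y^2)
 g(y) = sqrt(C1 + y^2)


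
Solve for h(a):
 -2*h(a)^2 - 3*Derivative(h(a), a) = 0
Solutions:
 h(a) = 3/(C1 + 2*a)


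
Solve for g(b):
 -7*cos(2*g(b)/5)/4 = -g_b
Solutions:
 -7*b/4 - 5*log(sin(2*g(b)/5) - 1)/4 + 5*log(sin(2*g(b)/5) + 1)/4 = C1


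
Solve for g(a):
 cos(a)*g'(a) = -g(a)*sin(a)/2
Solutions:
 g(a) = C1*sqrt(cos(a))


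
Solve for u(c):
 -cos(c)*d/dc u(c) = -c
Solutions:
 u(c) = C1 + Integral(c/cos(c), c)


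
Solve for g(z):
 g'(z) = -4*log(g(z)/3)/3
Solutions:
 -3*Integral(1/(-log(_y) + log(3)), (_y, g(z)))/4 = C1 - z


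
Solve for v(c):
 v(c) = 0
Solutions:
 v(c) = 0


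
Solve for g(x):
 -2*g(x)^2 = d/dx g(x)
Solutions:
 g(x) = 1/(C1 + 2*x)


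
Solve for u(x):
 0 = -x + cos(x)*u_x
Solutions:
 u(x) = C1 + Integral(x/cos(x), x)


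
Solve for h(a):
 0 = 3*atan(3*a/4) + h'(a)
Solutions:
 h(a) = C1 - 3*a*atan(3*a/4) + 2*log(9*a^2 + 16)


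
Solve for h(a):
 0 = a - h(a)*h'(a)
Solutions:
 h(a) = -sqrt(C1 + a^2)
 h(a) = sqrt(C1 + a^2)


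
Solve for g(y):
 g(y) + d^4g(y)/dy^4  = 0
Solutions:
 g(y) = (C1*sin(sqrt(2)*y/2) + C2*cos(sqrt(2)*y/2))*exp(-sqrt(2)*y/2) + (C3*sin(sqrt(2)*y/2) + C4*cos(sqrt(2)*y/2))*exp(sqrt(2)*y/2)


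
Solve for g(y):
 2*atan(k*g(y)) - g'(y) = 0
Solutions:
 Integral(1/atan(_y*k), (_y, g(y))) = C1 + 2*y


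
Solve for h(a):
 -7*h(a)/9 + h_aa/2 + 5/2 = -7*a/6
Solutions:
 h(a) = C1*exp(-sqrt(14)*a/3) + C2*exp(sqrt(14)*a/3) + 3*a/2 + 45/14


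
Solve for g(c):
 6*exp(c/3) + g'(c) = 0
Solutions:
 g(c) = C1 - 18*exp(c/3)


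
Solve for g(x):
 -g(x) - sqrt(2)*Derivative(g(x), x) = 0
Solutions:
 g(x) = C1*exp(-sqrt(2)*x/2)


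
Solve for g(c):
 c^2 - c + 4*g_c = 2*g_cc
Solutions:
 g(c) = C1 + C2*exp(2*c) - c^3/12


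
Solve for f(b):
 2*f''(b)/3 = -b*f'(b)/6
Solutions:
 f(b) = C1 + C2*erf(sqrt(2)*b/4)


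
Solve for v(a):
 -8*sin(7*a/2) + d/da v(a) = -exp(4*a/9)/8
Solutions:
 v(a) = C1 - 9*exp(4*a/9)/32 - 16*cos(7*a/2)/7


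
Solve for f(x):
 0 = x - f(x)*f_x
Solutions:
 f(x) = -sqrt(C1 + x^2)
 f(x) = sqrt(C1 + x^2)


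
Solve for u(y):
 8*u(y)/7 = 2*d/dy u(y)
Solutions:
 u(y) = C1*exp(4*y/7)


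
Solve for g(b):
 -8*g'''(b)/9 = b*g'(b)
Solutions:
 g(b) = C1 + Integral(C2*airyai(-3^(2/3)*b/2) + C3*airybi(-3^(2/3)*b/2), b)


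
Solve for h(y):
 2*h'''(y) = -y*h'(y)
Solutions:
 h(y) = C1 + Integral(C2*airyai(-2^(2/3)*y/2) + C3*airybi(-2^(2/3)*y/2), y)


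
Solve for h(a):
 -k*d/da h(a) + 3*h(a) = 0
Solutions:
 h(a) = C1*exp(3*a/k)


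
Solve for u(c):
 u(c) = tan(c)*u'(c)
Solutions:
 u(c) = C1*sin(c)


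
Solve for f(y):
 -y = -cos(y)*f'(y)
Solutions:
 f(y) = C1 + Integral(y/cos(y), y)


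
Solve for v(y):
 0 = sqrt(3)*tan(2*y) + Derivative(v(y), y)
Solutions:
 v(y) = C1 + sqrt(3)*log(cos(2*y))/2


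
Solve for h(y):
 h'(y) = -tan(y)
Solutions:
 h(y) = C1 + log(cos(y))


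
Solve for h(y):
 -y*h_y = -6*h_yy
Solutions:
 h(y) = C1 + C2*erfi(sqrt(3)*y/6)


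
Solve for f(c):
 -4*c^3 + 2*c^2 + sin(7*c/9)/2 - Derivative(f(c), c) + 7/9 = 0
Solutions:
 f(c) = C1 - c^4 + 2*c^3/3 + 7*c/9 - 9*cos(7*c/9)/14


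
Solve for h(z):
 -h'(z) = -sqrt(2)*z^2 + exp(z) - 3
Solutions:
 h(z) = C1 + sqrt(2)*z^3/3 + 3*z - exp(z)


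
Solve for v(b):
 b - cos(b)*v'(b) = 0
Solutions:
 v(b) = C1 + Integral(b/cos(b), b)


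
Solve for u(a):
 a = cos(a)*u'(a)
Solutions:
 u(a) = C1 + Integral(a/cos(a), a)


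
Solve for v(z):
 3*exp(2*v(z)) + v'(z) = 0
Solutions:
 v(z) = log(-sqrt(-1/(C1 - 3*z))) - log(2)/2
 v(z) = log(-1/(C1 - 3*z))/2 - log(2)/2


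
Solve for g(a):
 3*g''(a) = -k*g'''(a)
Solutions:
 g(a) = C1 + C2*a + C3*exp(-3*a/k)


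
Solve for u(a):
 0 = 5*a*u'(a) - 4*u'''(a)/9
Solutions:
 u(a) = C1 + Integral(C2*airyai(90^(1/3)*a/2) + C3*airybi(90^(1/3)*a/2), a)


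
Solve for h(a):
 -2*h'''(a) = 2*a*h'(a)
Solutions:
 h(a) = C1 + Integral(C2*airyai(-a) + C3*airybi(-a), a)


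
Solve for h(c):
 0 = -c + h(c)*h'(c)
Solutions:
 h(c) = -sqrt(C1 + c^2)
 h(c) = sqrt(C1 + c^2)


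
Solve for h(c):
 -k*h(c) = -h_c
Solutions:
 h(c) = C1*exp(c*k)


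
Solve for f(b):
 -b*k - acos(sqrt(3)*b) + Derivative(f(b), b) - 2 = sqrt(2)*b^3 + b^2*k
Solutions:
 f(b) = C1 + sqrt(2)*b^4/4 + b^3*k/3 + b^2*k/2 + b*acos(sqrt(3)*b) + 2*b - sqrt(3)*sqrt(1 - 3*b^2)/3


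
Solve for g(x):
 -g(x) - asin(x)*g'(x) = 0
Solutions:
 g(x) = C1*exp(-Integral(1/asin(x), x))


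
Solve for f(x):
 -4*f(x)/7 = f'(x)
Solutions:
 f(x) = C1*exp(-4*x/7)


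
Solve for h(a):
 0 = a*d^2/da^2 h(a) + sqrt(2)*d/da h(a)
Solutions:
 h(a) = C1 + C2*a^(1 - sqrt(2))


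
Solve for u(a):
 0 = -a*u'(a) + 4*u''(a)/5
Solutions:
 u(a) = C1 + C2*erfi(sqrt(10)*a/4)


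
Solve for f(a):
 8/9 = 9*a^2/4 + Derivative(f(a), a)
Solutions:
 f(a) = C1 - 3*a^3/4 + 8*a/9


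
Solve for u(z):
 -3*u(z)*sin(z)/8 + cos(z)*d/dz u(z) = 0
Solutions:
 u(z) = C1/cos(z)^(3/8)


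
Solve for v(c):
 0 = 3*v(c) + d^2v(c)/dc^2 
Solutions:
 v(c) = C1*sin(sqrt(3)*c) + C2*cos(sqrt(3)*c)


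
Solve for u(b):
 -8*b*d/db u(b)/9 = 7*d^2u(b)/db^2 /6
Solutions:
 u(b) = C1 + C2*erf(2*sqrt(42)*b/21)


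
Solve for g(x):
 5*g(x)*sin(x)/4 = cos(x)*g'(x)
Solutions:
 g(x) = C1/cos(x)^(5/4)


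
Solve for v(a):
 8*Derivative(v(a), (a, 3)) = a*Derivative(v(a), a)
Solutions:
 v(a) = C1 + Integral(C2*airyai(a/2) + C3*airybi(a/2), a)


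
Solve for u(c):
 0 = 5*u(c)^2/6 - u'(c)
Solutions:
 u(c) = -6/(C1 + 5*c)


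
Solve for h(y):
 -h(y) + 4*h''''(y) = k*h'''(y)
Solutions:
 h(y) = C1*exp(y*(3*k - sqrt(3)*sqrt(3*k^2 + 8*12^(1/3)*(-9*k^2 + sqrt(3)*sqrt(27*k^4 + 16384))^(1/3) - 256*18^(1/3)/(-9*k^2 + sqrt(3)*sqrt(27*k^4 + 16384))^(1/3)) - sqrt(6)*sqrt(-3*sqrt(3)*k^3/sqrt(3*k^2 + 8*12^(1/3)*(-9*k^2 + sqrt(3)*sqrt(27*k^4 + 16384))^(1/3) - 256*18^(1/3)/(-9*k^2 + sqrt(3)*sqrt(27*k^4 + 16384))^(1/3)) + 3*k^2 - 4*12^(1/3)*(-9*k^2 + sqrt(3)*sqrt(27*k^4 + 16384))^(1/3) + 128*18^(1/3)/(-9*k^2 + sqrt(3)*sqrt(27*k^4 + 16384))^(1/3)))/48) + C2*exp(y*(3*k - sqrt(3)*sqrt(3*k^2 + 8*12^(1/3)*(-9*k^2 + sqrt(3)*sqrt(27*k^4 + 16384))^(1/3) - 256*18^(1/3)/(-9*k^2 + sqrt(3)*sqrt(27*k^4 + 16384))^(1/3)) + sqrt(6)*sqrt(-3*sqrt(3)*k^3/sqrt(3*k^2 + 8*12^(1/3)*(-9*k^2 + sqrt(3)*sqrt(27*k^4 + 16384))^(1/3) - 256*18^(1/3)/(-9*k^2 + sqrt(3)*sqrt(27*k^4 + 16384))^(1/3)) + 3*k^2 - 4*12^(1/3)*(-9*k^2 + sqrt(3)*sqrt(27*k^4 + 16384))^(1/3) + 128*18^(1/3)/(-9*k^2 + sqrt(3)*sqrt(27*k^4 + 16384))^(1/3)))/48) + C3*exp(y*(3*k + sqrt(3)*sqrt(3*k^2 + 8*12^(1/3)*(-9*k^2 + sqrt(3)*sqrt(27*k^4 + 16384))^(1/3) - 256*18^(1/3)/(-9*k^2 + sqrt(3)*sqrt(27*k^4 + 16384))^(1/3)) - sqrt(6)*sqrt(3*sqrt(3)*k^3/sqrt(3*k^2 + 8*12^(1/3)*(-9*k^2 + sqrt(3)*sqrt(27*k^4 + 16384))^(1/3) - 256*18^(1/3)/(-9*k^2 + sqrt(3)*sqrt(27*k^4 + 16384))^(1/3)) + 3*k^2 - 4*12^(1/3)*(-9*k^2 + sqrt(3)*sqrt(27*k^4 + 16384))^(1/3) + 128*18^(1/3)/(-9*k^2 + sqrt(3)*sqrt(27*k^4 + 16384))^(1/3)))/48) + C4*exp(y*(3*k + sqrt(3)*sqrt(3*k^2 + 8*12^(1/3)*(-9*k^2 + sqrt(3)*sqrt(27*k^4 + 16384))^(1/3) - 256*18^(1/3)/(-9*k^2 + sqrt(3)*sqrt(27*k^4 + 16384))^(1/3)) + sqrt(6)*sqrt(3*sqrt(3)*k^3/sqrt(3*k^2 + 8*12^(1/3)*(-9*k^2 + sqrt(3)*sqrt(27*k^4 + 16384))^(1/3) - 256*18^(1/3)/(-9*k^2 + sqrt(3)*sqrt(27*k^4 + 16384))^(1/3)) + 3*k^2 - 4*12^(1/3)*(-9*k^2 + sqrt(3)*sqrt(27*k^4 + 16384))^(1/3) + 128*18^(1/3)/(-9*k^2 + sqrt(3)*sqrt(27*k^4 + 16384))^(1/3)))/48)


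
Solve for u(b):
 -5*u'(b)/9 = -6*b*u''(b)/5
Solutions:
 u(b) = C1 + C2*b^(79/54)


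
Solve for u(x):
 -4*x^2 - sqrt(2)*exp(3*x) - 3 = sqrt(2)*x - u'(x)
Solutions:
 u(x) = C1 + 4*x^3/3 + sqrt(2)*x^2/2 + 3*x + sqrt(2)*exp(3*x)/3


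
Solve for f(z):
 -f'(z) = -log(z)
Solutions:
 f(z) = C1 + z*log(z) - z


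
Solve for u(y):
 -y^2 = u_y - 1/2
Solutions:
 u(y) = C1 - y^3/3 + y/2


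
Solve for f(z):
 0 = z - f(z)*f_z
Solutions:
 f(z) = -sqrt(C1 + z^2)
 f(z) = sqrt(C1 + z^2)


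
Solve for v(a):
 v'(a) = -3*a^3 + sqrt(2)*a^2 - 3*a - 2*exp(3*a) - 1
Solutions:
 v(a) = C1 - 3*a^4/4 + sqrt(2)*a^3/3 - 3*a^2/2 - a - 2*exp(3*a)/3


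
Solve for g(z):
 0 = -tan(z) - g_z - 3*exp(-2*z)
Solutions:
 g(z) = C1 - log(tan(z)^2 + 1)/2 + 3*exp(-2*z)/2


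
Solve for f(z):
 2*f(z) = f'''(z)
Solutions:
 f(z) = C3*exp(2^(1/3)*z) + (C1*sin(2^(1/3)*sqrt(3)*z/2) + C2*cos(2^(1/3)*sqrt(3)*z/2))*exp(-2^(1/3)*z/2)


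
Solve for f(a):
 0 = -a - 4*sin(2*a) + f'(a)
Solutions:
 f(a) = C1 + a^2/2 - 2*cos(2*a)


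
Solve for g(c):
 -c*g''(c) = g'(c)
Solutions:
 g(c) = C1 + C2*log(c)


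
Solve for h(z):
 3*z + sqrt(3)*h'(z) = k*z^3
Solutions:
 h(z) = C1 + sqrt(3)*k*z^4/12 - sqrt(3)*z^2/2


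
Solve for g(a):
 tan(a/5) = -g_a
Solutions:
 g(a) = C1 + 5*log(cos(a/5))


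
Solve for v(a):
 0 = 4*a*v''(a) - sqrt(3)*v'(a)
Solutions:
 v(a) = C1 + C2*a^(sqrt(3)/4 + 1)


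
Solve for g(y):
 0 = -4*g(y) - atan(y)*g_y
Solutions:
 g(y) = C1*exp(-4*Integral(1/atan(y), y))


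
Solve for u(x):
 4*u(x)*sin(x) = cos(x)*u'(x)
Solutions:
 u(x) = C1/cos(x)^4


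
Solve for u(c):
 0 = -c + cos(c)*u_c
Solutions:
 u(c) = C1 + Integral(c/cos(c), c)


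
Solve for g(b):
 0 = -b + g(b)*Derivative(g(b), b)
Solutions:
 g(b) = -sqrt(C1 + b^2)
 g(b) = sqrt(C1 + b^2)


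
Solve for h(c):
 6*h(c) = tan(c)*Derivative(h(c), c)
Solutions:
 h(c) = C1*sin(c)^6


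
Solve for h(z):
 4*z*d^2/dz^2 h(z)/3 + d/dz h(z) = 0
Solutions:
 h(z) = C1 + C2*z^(1/4)


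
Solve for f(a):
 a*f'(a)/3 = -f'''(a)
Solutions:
 f(a) = C1 + Integral(C2*airyai(-3^(2/3)*a/3) + C3*airybi(-3^(2/3)*a/3), a)


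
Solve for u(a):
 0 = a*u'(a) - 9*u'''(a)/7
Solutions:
 u(a) = C1 + Integral(C2*airyai(21^(1/3)*a/3) + C3*airybi(21^(1/3)*a/3), a)


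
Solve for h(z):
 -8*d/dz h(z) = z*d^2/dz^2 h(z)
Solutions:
 h(z) = C1 + C2/z^7


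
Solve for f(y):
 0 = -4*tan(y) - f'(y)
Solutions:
 f(y) = C1 + 4*log(cos(y))


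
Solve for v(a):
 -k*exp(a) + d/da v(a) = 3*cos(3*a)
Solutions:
 v(a) = C1 + k*exp(a) + sin(3*a)


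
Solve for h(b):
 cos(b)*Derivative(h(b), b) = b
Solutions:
 h(b) = C1 + Integral(b/cos(b), b)


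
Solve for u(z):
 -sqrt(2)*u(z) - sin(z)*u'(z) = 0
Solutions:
 u(z) = C1*(cos(z) + 1)^(sqrt(2)/2)/(cos(z) - 1)^(sqrt(2)/2)


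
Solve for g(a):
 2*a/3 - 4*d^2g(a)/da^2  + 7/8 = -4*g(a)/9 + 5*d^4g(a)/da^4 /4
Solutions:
 g(a) = C1*exp(-2*sqrt(15)*a*sqrt(-6 + sqrt(41))/15) + C2*exp(2*sqrt(15)*a*sqrt(-6 + sqrt(41))/15) + C3*sin(2*sqrt(15)*a*sqrt(6 + sqrt(41))/15) + C4*cos(2*sqrt(15)*a*sqrt(6 + sqrt(41))/15) - 3*a/2 - 63/32


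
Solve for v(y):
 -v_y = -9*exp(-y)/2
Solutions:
 v(y) = C1 - 9*exp(-y)/2


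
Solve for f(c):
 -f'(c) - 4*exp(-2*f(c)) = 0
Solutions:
 f(c) = log(-sqrt(C1 - 8*c))
 f(c) = log(C1 - 8*c)/2


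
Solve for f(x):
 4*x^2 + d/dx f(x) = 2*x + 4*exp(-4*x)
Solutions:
 f(x) = C1 - 4*x^3/3 + x^2 - exp(-4*x)


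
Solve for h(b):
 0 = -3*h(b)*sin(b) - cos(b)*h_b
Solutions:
 h(b) = C1*cos(b)^3


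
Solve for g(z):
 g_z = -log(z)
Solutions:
 g(z) = C1 - z*log(z) + z


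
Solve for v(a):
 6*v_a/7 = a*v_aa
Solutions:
 v(a) = C1 + C2*a^(13/7)


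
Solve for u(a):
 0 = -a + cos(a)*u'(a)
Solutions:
 u(a) = C1 + Integral(a/cos(a), a)


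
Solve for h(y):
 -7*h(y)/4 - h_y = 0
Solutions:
 h(y) = C1*exp(-7*y/4)


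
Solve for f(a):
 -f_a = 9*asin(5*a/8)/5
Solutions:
 f(a) = C1 - 9*a*asin(5*a/8)/5 - 9*sqrt(64 - 25*a^2)/25


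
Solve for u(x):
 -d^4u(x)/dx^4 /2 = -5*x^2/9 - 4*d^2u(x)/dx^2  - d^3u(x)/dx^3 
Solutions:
 u(x) = C1 + C2*x + C3*exp(-2*x) + C4*exp(4*x) - 5*x^4/432 + 5*x^3/432 - 5*x^2/192


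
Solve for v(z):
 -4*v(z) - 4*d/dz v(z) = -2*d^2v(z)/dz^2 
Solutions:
 v(z) = C1*exp(z*(1 - sqrt(3))) + C2*exp(z*(1 + sqrt(3)))


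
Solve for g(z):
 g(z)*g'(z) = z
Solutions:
 g(z) = -sqrt(C1 + z^2)
 g(z) = sqrt(C1 + z^2)


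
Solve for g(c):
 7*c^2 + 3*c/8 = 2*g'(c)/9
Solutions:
 g(c) = C1 + 21*c^3/2 + 27*c^2/32


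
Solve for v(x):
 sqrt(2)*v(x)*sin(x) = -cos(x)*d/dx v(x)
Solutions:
 v(x) = C1*cos(x)^(sqrt(2))


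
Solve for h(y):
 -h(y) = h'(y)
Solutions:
 h(y) = C1*exp(-y)


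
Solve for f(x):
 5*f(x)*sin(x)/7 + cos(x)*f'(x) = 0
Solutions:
 f(x) = C1*cos(x)^(5/7)


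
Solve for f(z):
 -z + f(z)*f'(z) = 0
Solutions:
 f(z) = -sqrt(C1 + z^2)
 f(z) = sqrt(C1 + z^2)


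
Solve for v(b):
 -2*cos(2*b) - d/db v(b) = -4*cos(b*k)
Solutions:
 v(b) = C1 - sin(2*b) + 4*sin(b*k)/k


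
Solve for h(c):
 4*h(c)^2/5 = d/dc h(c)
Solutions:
 h(c) = -5/(C1 + 4*c)


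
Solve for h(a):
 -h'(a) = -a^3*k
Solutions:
 h(a) = C1 + a^4*k/4


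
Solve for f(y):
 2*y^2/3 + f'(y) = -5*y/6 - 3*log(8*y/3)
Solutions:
 f(y) = C1 - 2*y^3/9 - 5*y^2/12 - 3*y*log(y) - 9*y*log(2) + 3*y + 3*y*log(3)


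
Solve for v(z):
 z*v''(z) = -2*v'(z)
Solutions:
 v(z) = C1 + C2/z


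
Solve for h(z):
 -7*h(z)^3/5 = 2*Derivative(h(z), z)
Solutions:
 h(z) = -sqrt(5)*sqrt(-1/(C1 - 7*z))
 h(z) = sqrt(5)*sqrt(-1/(C1 - 7*z))


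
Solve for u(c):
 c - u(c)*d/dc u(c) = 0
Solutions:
 u(c) = -sqrt(C1 + c^2)
 u(c) = sqrt(C1 + c^2)


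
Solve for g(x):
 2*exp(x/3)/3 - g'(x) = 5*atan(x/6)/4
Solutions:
 g(x) = C1 - 5*x*atan(x/6)/4 + 2*exp(x/3) + 15*log(x^2 + 36)/4


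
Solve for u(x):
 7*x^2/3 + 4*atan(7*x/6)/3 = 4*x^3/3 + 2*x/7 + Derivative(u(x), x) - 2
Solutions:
 u(x) = C1 - x^4/3 + 7*x^3/9 - x^2/7 + 4*x*atan(7*x/6)/3 + 2*x - 4*log(49*x^2 + 36)/7


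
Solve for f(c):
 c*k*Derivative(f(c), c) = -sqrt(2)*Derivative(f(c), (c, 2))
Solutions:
 f(c) = Piecewise((-2^(3/4)*sqrt(pi)*C1*erf(2^(1/4)*c*sqrt(k)/2)/(2*sqrt(k)) - C2, (k > 0) | (k < 0)), (-C1*c - C2, True))


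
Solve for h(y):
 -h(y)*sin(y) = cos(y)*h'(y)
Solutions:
 h(y) = C1*cos(y)


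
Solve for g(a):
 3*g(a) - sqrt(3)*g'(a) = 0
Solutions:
 g(a) = C1*exp(sqrt(3)*a)


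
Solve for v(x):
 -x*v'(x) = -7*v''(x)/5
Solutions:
 v(x) = C1 + C2*erfi(sqrt(70)*x/14)


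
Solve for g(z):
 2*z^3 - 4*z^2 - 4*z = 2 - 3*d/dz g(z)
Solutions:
 g(z) = C1 - z^4/6 + 4*z^3/9 + 2*z^2/3 + 2*z/3


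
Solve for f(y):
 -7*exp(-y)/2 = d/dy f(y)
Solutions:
 f(y) = C1 + 7*exp(-y)/2


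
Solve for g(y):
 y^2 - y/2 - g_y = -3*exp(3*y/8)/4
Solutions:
 g(y) = C1 + y^3/3 - y^2/4 + 2*exp(3*y/8)


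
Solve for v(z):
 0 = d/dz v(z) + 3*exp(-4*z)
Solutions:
 v(z) = C1 + 3*exp(-4*z)/4


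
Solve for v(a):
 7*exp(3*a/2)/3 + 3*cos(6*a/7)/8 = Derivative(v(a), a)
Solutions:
 v(a) = C1 + 14*exp(3*a/2)/9 + 7*sin(6*a/7)/16


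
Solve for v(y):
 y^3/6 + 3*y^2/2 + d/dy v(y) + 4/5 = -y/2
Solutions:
 v(y) = C1 - y^4/24 - y^3/2 - y^2/4 - 4*y/5


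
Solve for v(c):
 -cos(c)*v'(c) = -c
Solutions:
 v(c) = C1 + Integral(c/cos(c), c)


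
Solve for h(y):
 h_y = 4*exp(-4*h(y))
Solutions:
 h(y) = log(-I*(C1 + 16*y)^(1/4))
 h(y) = log(I*(C1 + 16*y)^(1/4))
 h(y) = log(-(C1 + 16*y)^(1/4))
 h(y) = log(C1 + 16*y)/4


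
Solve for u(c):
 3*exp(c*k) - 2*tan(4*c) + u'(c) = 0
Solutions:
 u(c) = C1 - 3*Piecewise((exp(c*k)/k, Ne(k, 0)), (c, True)) - log(cos(4*c))/2


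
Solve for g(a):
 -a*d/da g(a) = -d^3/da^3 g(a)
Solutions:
 g(a) = C1 + Integral(C2*airyai(a) + C3*airybi(a), a)


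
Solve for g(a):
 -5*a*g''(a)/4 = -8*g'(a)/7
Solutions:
 g(a) = C1 + C2*a^(67/35)


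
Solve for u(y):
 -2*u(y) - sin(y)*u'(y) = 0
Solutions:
 u(y) = C1*(cos(y) + 1)/(cos(y) - 1)


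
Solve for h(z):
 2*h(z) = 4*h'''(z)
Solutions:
 h(z) = C3*exp(2^(2/3)*z/2) + (C1*sin(2^(2/3)*sqrt(3)*z/4) + C2*cos(2^(2/3)*sqrt(3)*z/4))*exp(-2^(2/3)*z/4)


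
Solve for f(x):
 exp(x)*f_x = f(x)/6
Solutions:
 f(x) = C1*exp(-exp(-x)/6)


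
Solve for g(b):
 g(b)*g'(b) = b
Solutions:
 g(b) = -sqrt(C1 + b^2)
 g(b) = sqrt(C1 + b^2)


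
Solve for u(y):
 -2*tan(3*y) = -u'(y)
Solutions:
 u(y) = C1 - 2*log(cos(3*y))/3


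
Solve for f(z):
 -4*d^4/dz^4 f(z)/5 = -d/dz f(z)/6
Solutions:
 f(z) = C1 + C4*exp(3^(2/3)*5^(1/3)*z/6) + (C2*sin(3^(1/6)*5^(1/3)*z/4) + C3*cos(3^(1/6)*5^(1/3)*z/4))*exp(-3^(2/3)*5^(1/3)*z/12)


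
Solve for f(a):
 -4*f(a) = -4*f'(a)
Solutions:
 f(a) = C1*exp(a)


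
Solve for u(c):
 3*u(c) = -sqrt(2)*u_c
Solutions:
 u(c) = C1*exp(-3*sqrt(2)*c/2)


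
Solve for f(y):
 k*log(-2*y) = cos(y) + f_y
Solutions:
 f(y) = C1 + k*y*(log(-y) - 1) + k*y*log(2) - sin(y)


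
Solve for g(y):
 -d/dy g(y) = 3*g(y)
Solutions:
 g(y) = C1*exp(-3*y)


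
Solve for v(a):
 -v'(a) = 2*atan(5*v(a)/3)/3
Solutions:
 Integral(1/atan(5*_y/3), (_y, v(a))) = C1 - 2*a/3


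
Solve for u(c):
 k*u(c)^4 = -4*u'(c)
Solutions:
 u(c) = 2^(2/3)*(1/(C1 + 3*c*k))^(1/3)
 u(c) = (-6^(2/3) - 3*2^(2/3)*3^(1/6)*I)*(1/(C1 + c*k))^(1/3)/6
 u(c) = (-6^(2/3) + 3*2^(2/3)*3^(1/6)*I)*(1/(C1 + c*k))^(1/3)/6


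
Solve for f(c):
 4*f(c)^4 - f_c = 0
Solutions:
 f(c) = (-1/(C1 + 12*c))^(1/3)
 f(c) = (-1/(C1 + 4*c))^(1/3)*(-3^(2/3) - 3*3^(1/6)*I)/6
 f(c) = (-1/(C1 + 4*c))^(1/3)*(-3^(2/3) + 3*3^(1/6)*I)/6


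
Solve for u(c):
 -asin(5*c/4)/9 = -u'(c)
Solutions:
 u(c) = C1 + c*asin(5*c/4)/9 + sqrt(16 - 25*c^2)/45


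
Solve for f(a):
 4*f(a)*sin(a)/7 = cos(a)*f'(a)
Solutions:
 f(a) = C1/cos(a)^(4/7)


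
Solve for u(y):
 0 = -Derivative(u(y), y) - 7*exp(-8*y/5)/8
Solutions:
 u(y) = C1 + 35*exp(-8*y/5)/64


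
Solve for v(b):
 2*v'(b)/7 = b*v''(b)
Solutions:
 v(b) = C1 + C2*b^(9/7)


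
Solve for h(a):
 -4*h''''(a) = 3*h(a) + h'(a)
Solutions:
 h(a) = (C1*sin(a*sqrt(Abs(2*2^(2/3)/(1 + sqrt(1023)*I)^(1/3) - 2^(5/6)/(4*sqrt(2*2^(1/3)/(1 + sqrt(1023)*I)^(1/3) + (1 + sqrt(1023)*I)^(1/3)/4)) + 2^(1/3)*(1 + sqrt(1023)*I)^(1/3)/4))/2) + C2*cos(a*sqrt(2*2^(2/3)/(1 + sqrt(1023)*I)^(1/3) - 2^(5/6)/(4*sqrt(2*2^(1/3)/(1 + sqrt(1023)*I)^(1/3) + (1 + sqrt(1023)*I)^(1/3)/4)) + 2^(1/3)*(1 + sqrt(1023)*I)^(1/3)/4)/2))*exp(-2^(1/6)*a*sqrt(2*2^(1/3)/(1 + sqrt(1023)*I)^(1/3) + (1 + sqrt(1023)*I)^(1/3)/4)/2) + (C3*sin(a*sqrt(Abs(2*2^(2/3)/(1 + sqrt(1023)*I)^(1/3) + 2^(5/6)/(4*sqrt(2*2^(1/3)/(1 + sqrt(1023)*I)^(1/3) + (1 + sqrt(1023)*I)^(1/3)/4)) + 2^(1/3)*(1 + sqrt(1023)*I)^(1/3)/4))/2) + C4*cos(a*sqrt(2*2^(2/3)/(1 + sqrt(1023)*I)^(1/3) + 2^(5/6)/(4*sqrt(2*2^(1/3)/(1 + sqrt(1023)*I)^(1/3) + (1 + sqrt(1023)*I)^(1/3)/4)) + 2^(1/3)*(1 + sqrt(1023)*I)^(1/3)/4)/2))*exp(2^(1/6)*a*sqrt(2*2^(1/3)/(1 + sqrt(1023)*I)^(1/3) + (1 + sqrt(1023)*I)^(1/3)/4)/2)


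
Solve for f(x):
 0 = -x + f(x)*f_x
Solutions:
 f(x) = -sqrt(C1 + x^2)
 f(x) = sqrt(C1 + x^2)


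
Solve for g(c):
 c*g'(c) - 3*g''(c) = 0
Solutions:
 g(c) = C1 + C2*erfi(sqrt(6)*c/6)


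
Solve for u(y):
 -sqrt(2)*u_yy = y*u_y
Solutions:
 u(y) = C1 + C2*erf(2^(1/4)*y/2)


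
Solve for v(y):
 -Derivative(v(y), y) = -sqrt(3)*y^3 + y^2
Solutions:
 v(y) = C1 + sqrt(3)*y^4/4 - y^3/3


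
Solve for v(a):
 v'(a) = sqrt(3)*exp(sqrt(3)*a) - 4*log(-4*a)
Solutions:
 v(a) = C1 - 4*a*log(-a) + 4*a*(1 - 2*log(2)) + exp(sqrt(3)*a)


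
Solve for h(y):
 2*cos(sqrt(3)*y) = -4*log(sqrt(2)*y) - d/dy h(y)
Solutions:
 h(y) = C1 - 4*y*log(y) - 2*y*log(2) + 4*y - 2*sqrt(3)*sin(sqrt(3)*y)/3


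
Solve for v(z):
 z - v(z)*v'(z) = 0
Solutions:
 v(z) = -sqrt(C1 + z^2)
 v(z) = sqrt(C1 + z^2)


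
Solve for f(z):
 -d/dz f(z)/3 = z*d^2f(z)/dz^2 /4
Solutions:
 f(z) = C1 + C2/z^(1/3)


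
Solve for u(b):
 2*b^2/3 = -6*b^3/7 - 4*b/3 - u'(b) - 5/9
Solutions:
 u(b) = C1 - 3*b^4/14 - 2*b^3/9 - 2*b^2/3 - 5*b/9


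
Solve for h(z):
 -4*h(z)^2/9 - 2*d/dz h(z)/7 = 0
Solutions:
 h(z) = 9/(C1 + 14*z)


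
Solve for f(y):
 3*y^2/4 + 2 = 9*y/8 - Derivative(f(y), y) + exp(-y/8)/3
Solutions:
 f(y) = C1 - y^3/4 + 9*y^2/16 - 2*y - 8*exp(-y/8)/3


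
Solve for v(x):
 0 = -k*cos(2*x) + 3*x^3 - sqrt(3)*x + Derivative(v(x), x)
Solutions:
 v(x) = C1 + k*sin(2*x)/2 - 3*x^4/4 + sqrt(3)*x^2/2


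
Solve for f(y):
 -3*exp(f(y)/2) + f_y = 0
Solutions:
 f(y) = 2*log(-1/(C1 + 3*y)) + 2*log(2)


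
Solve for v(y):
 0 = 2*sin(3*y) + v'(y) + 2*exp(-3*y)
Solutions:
 v(y) = C1 + 2*cos(3*y)/3 + 2*exp(-3*y)/3


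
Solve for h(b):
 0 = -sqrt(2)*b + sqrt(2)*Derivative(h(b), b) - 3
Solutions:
 h(b) = C1 + b^2/2 + 3*sqrt(2)*b/2


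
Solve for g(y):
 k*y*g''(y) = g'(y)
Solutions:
 g(y) = C1 + y^(((re(k) + 1)*re(k) + im(k)^2)/(re(k)^2 + im(k)^2))*(C2*sin(log(y)*Abs(im(k))/(re(k)^2 + im(k)^2)) + C3*cos(log(y)*im(k)/(re(k)^2 + im(k)^2)))


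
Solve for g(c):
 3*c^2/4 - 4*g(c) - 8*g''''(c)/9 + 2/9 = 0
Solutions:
 g(c) = 3*c^2/16 + (C1*sin(2^(1/4)*sqrt(3)*c/2) + C2*cos(2^(1/4)*sqrt(3)*c/2))*exp(-2^(1/4)*sqrt(3)*c/2) + (C3*sin(2^(1/4)*sqrt(3)*c/2) + C4*cos(2^(1/4)*sqrt(3)*c/2))*exp(2^(1/4)*sqrt(3)*c/2) + 1/18


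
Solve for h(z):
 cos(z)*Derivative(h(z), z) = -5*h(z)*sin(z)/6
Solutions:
 h(z) = C1*cos(z)^(5/6)


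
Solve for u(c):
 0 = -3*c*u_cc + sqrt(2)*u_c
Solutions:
 u(c) = C1 + C2*c^(sqrt(2)/3 + 1)


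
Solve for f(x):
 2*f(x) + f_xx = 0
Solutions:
 f(x) = C1*sin(sqrt(2)*x) + C2*cos(sqrt(2)*x)


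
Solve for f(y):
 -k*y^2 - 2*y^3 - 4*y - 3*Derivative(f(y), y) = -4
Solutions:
 f(y) = C1 - k*y^3/9 - y^4/6 - 2*y^2/3 + 4*y/3


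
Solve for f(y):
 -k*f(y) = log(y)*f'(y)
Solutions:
 f(y) = C1*exp(-k*li(y))


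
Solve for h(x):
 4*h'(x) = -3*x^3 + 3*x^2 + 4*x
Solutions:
 h(x) = C1 - 3*x^4/16 + x^3/4 + x^2/2


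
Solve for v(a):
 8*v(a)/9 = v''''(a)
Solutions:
 v(a) = C1*exp(-2^(3/4)*sqrt(3)*a/3) + C2*exp(2^(3/4)*sqrt(3)*a/3) + C3*sin(2^(3/4)*sqrt(3)*a/3) + C4*cos(2^(3/4)*sqrt(3)*a/3)


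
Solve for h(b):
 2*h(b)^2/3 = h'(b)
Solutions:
 h(b) = -3/(C1 + 2*b)


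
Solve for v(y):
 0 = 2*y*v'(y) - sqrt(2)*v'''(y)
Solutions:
 v(y) = C1 + Integral(C2*airyai(2^(1/6)*y) + C3*airybi(2^(1/6)*y), y)


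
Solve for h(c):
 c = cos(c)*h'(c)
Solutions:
 h(c) = C1 + Integral(c/cos(c), c)


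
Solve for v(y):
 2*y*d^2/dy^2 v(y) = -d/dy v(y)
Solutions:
 v(y) = C1 + C2*sqrt(y)


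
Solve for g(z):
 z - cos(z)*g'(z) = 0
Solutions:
 g(z) = C1 + Integral(z/cos(z), z)


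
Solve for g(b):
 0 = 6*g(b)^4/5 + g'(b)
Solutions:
 g(b) = 5^(1/3)*(1/(C1 + 18*b))^(1/3)
 g(b) = 5^(1/3)*(-3^(2/3) - 3*3^(1/6)*I)*(1/(C1 + 6*b))^(1/3)/6
 g(b) = 5^(1/3)*(-3^(2/3) + 3*3^(1/6)*I)*(1/(C1 + 6*b))^(1/3)/6


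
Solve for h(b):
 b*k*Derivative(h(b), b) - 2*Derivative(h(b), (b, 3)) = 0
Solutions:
 h(b) = C1 + Integral(C2*airyai(2^(2/3)*b*k^(1/3)/2) + C3*airybi(2^(2/3)*b*k^(1/3)/2), b)


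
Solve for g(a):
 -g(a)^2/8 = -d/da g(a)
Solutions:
 g(a) = -8/(C1 + a)


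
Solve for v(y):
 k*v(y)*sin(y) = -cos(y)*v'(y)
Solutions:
 v(y) = C1*exp(k*log(cos(y)))


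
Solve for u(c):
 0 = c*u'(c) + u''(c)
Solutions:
 u(c) = C1 + C2*erf(sqrt(2)*c/2)


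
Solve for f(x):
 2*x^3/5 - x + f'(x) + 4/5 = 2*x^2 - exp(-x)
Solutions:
 f(x) = C1 - x^4/10 + 2*x^3/3 + x^2/2 - 4*x/5 + exp(-x)


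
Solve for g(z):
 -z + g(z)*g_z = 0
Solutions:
 g(z) = -sqrt(C1 + z^2)
 g(z) = sqrt(C1 + z^2)


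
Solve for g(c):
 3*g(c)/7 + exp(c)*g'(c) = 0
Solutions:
 g(c) = C1*exp(3*exp(-c)/7)


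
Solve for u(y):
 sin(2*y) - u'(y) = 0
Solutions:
 u(y) = C1 - cos(2*y)/2


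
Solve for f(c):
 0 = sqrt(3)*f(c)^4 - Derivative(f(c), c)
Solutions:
 f(c) = (-1/(C1 + 3*sqrt(3)*c))^(1/3)
 f(c) = (-1/(C1 + sqrt(3)*c))^(1/3)*(-3^(2/3) - 3*3^(1/6)*I)/6
 f(c) = (-1/(C1 + sqrt(3)*c))^(1/3)*(-3^(2/3) + 3*3^(1/6)*I)/6


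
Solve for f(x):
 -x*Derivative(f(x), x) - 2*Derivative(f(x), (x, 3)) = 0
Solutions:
 f(x) = C1 + Integral(C2*airyai(-2^(2/3)*x/2) + C3*airybi(-2^(2/3)*x/2), x)


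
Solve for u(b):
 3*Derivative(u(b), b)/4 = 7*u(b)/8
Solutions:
 u(b) = C1*exp(7*b/6)


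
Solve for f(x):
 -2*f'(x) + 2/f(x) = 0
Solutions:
 f(x) = -sqrt(C1 + 2*x)
 f(x) = sqrt(C1 + 2*x)


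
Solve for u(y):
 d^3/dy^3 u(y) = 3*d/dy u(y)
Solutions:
 u(y) = C1 + C2*exp(-sqrt(3)*y) + C3*exp(sqrt(3)*y)


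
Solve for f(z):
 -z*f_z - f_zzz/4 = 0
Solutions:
 f(z) = C1 + Integral(C2*airyai(-2^(2/3)*z) + C3*airybi(-2^(2/3)*z), z)


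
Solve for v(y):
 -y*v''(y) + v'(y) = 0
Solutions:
 v(y) = C1 + C2*y^2


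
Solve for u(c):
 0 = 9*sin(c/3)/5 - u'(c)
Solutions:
 u(c) = C1 - 27*cos(c/3)/5


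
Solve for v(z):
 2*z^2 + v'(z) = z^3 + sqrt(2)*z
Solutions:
 v(z) = C1 + z^4/4 - 2*z^3/3 + sqrt(2)*z^2/2


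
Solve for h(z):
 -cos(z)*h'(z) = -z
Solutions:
 h(z) = C1 + Integral(z/cos(z), z)


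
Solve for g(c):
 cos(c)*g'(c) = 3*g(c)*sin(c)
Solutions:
 g(c) = C1/cos(c)^3


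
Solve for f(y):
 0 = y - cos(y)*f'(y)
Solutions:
 f(y) = C1 + Integral(y/cos(y), y)


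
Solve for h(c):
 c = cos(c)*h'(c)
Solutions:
 h(c) = C1 + Integral(c/cos(c), c)


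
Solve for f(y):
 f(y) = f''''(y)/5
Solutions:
 f(y) = C1*exp(-5^(1/4)*y) + C2*exp(5^(1/4)*y) + C3*sin(5^(1/4)*y) + C4*cos(5^(1/4)*y)


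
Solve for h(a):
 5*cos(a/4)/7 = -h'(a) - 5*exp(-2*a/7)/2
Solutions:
 h(a) = C1 - 20*sin(a/4)/7 + 35*exp(-2*a/7)/4


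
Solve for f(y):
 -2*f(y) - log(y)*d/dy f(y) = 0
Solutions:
 f(y) = C1*exp(-2*li(y))


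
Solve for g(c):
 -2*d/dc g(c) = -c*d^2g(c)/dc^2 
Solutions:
 g(c) = C1 + C2*c^3


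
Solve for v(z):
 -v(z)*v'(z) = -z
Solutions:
 v(z) = -sqrt(C1 + z^2)
 v(z) = sqrt(C1 + z^2)


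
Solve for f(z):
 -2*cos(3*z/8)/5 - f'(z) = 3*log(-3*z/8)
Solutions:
 f(z) = C1 - 3*z*log(-z) - 3*z*log(3) + 3*z + 9*z*log(2) - 16*sin(3*z/8)/15


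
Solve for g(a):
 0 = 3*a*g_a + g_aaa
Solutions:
 g(a) = C1 + Integral(C2*airyai(-3^(1/3)*a) + C3*airybi(-3^(1/3)*a), a)


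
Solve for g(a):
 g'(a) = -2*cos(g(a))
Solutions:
 g(a) = pi - asin((C1 + exp(4*a))/(C1 - exp(4*a)))
 g(a) = asin((C1 + exp(4*a))/(C1 - exp(4*a)))


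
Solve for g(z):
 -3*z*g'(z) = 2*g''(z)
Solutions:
 g(z) = C1 + C2*erf(sqrt(3)*z/2)


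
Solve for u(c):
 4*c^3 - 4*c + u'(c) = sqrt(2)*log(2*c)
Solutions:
 u(c) = C1 - c^4 + 2*c^2 + sqrt(2)*c*log(c) - sqrt(2)*c + sqrt(2)*c*log(2)


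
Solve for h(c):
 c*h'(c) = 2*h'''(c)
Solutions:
 h(c) = C1 + Integral(C2*airyai(2^(2/3)*c/2) + C3*airybi(2^(2/3)*c/2), c)


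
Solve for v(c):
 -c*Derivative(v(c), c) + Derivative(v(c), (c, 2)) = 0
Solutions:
 v(c) = C1 + C2*erfi(sqrt(2)*c/2)


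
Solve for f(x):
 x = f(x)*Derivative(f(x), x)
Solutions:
 f(x) = -sqrt(C1 + x^2)
 f(x) = sqrt(C1 + x^2)


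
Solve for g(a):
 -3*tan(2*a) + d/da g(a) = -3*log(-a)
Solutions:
 g(a) = C1 - 3*a*log(-a) + 3*a - 3*log(cos(2*a))/2


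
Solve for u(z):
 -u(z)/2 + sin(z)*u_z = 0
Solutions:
 u(z) = C1*(cos(z) - 1)^(1/4)/(cos(z) + 1)^(1/4)


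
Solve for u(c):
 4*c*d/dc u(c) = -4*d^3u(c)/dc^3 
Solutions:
 u(c) = C1 + Integral(C2*airyai(-c) + C3*airybi(-c), c)


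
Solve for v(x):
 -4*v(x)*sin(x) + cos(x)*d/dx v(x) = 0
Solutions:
 v(x) = C1/cos(x)^4


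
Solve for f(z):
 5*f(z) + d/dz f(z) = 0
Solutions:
 f(z) = C1*exp(-5*z)


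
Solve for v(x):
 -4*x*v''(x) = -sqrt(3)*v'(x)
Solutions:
 v(x) = C1 + C2*x^(sqrt(3)/4 + 1)


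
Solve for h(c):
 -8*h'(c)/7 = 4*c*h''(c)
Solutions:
 h(c) = C1 + C2*c^(5/7)


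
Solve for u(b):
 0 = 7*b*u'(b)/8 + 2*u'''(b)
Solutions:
 u(b) = C1 + Integral(C2*airyai(-2^(2/3)*7^(1/3)*b/4) + C3*airybi(-2^(2/3)*7^(1/3)*b/4), b)


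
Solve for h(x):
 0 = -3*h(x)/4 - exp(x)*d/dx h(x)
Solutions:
 h(x) = C1*exp(3*exp(-x)/4)


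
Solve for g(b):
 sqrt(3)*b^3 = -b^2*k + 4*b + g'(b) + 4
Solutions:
 g(b) = C1 + sqrt(3)*b^4/4 + b^3*k/3 - 2*b^2 - 4*b


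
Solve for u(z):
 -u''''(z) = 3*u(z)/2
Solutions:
 u(z) = (C1*sin(6^(1/4)*z/2) + C2*cos(6^(1/4)*z/2))*exp(-6^(1/4)*z/2) + (C3*sin(6^(1/4)*z/2) + C4*cos(6^(1/4)*z/2))*exp(6^(1/4)*z/2)


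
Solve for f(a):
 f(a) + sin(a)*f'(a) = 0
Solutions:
 f(a) = C1*sqrt(cos(a) + 1)/sqrt(cos(a) - 1)


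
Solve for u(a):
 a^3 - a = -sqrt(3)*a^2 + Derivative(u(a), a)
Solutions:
 u(a) = C1 + a^4/4 + sqrt(3)*a^3/3 - a^2/2


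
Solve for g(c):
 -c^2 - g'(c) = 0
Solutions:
 g(c) = C1 - c^3/3


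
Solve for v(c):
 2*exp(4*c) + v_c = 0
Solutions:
 v(c) = C1 - exp(4*c)/2


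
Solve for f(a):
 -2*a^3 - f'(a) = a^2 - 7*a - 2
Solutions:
 f(a) = C1 - a^4/2 - a^3/3 + 7*a^2/2 + 2*a


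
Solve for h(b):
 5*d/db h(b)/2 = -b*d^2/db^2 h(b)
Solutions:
 h(b) = C1 + C2/b^(3/2)


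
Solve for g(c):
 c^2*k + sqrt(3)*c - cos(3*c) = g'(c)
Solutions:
 g(c) = C1 + c^3*k/3 + sqrt(3)*c^2/2 - sin(3*c)/3


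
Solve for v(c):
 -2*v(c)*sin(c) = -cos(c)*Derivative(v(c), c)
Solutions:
 v(c) = C1/cos(c)^2


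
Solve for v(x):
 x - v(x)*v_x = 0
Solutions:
 v(x) = -sqrt(C1 + x^2)
 v(x) = sqrt(C1 + x^2)


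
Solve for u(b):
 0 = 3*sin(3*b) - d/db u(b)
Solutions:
 u(b) = C1 - cos(3*b)


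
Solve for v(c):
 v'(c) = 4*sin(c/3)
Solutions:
 v(c) = C1 - 12*cos(c/3)


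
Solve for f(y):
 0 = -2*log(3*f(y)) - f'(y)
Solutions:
 Integral(1/(log(_y) + log(3)), (_y, f(y)))/2 = C1 - y


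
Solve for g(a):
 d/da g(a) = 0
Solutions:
 g(a) = C1


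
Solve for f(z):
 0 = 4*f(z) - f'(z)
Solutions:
 f(z) = C1*exp(4*z)


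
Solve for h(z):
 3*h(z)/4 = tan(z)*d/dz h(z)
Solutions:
 h(z) = C1*sin(z)^(3/4)


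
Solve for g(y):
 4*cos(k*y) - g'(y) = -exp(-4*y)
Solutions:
 g(y) = C1 - exp(-4*y)/4 + 4*sin(k*y)/k


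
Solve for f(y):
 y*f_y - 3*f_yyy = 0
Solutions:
 f(y) = C1 + Integral(C2*airyai(3^(2/3)*y/3) + C3*airybi(3^(2/3)*y/3), y)


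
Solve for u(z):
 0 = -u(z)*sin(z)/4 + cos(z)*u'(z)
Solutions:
 u(z) = C1/cos(z)^(1/4)


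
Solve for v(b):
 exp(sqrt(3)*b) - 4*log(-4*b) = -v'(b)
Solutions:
 v(b) = C1 + 4*b*log(-b) + 4*b*(-1 + 2*log(2)) - sqrt(3)*exp(sqrt(3)*b)/3


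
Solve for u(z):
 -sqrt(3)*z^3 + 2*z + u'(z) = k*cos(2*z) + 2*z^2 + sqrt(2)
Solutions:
 u(z) = C1 + k*sin(2*z)/2 + sqrt(3)*z^4/4 + 2*z^3/3 - z^2 + sqrt(2)*z


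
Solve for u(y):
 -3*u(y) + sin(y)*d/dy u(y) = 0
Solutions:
 u(y) = C1*(cos(y) - 1)^(3/2)/(cos(y) + 1)^(3/2)


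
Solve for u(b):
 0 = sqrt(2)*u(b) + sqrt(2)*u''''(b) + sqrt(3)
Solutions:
 u(b) = (C1*sin(sqrt(2)*b/2) + C2*cos(sqrt(2)*b/2))*exp(-sqrt(2)*b/2) + (C3*sin(sqrt(2)*b/2) + C4*cos(sqrt(2)*b/2))*exp(sqrt(2)*b/2) - sqrt(6)/2


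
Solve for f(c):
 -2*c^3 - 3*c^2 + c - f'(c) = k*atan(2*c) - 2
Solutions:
 f(c) = C1 - c^4/2 - c^3 + c^2/2 + 2*c - k*(c*atan(2*c) - log(4*c^2 + 1)/4)


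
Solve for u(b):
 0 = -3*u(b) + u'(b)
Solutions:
 u(b) = C1*exp(3*b)


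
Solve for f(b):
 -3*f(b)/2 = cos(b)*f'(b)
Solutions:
 f(b) = C1*(sin(b) - 1)^(3/4)/(sin(b) + 1)^(3/4)


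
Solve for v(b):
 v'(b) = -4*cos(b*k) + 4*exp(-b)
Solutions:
 v(b) = C1 - 4*exp(-b) - 4*sin(b*k)/k


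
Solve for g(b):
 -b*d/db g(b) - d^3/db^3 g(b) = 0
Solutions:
 g(b) = C1 + Integral(C2*airyai(-b) + C3*airybi(-b), b)


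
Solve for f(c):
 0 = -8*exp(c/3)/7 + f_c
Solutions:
 f(c) = C1 + 24*exp(c/3)/7


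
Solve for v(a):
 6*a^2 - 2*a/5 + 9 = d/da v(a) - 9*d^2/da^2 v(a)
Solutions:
 v(a) = C1 + C2*exp(a/9) + 2*a^3 + 269*a^2/5 + 4887*a/5


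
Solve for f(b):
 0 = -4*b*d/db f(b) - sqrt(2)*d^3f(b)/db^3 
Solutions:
 f(b) = C1 + Integral(C2*airyai(-sqrt(2)*b) + C3*airybi(-sqrt(2)*b), b)


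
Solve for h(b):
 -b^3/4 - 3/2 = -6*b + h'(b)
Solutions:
 h(b) = C1 - b^4/16 + 3*b^2 - 3*b/2


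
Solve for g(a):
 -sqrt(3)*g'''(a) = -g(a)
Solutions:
 g(a) = C3*exp(3^(5/6)*a/3) + (C1*sin(3^(1/3)*a/2) + C2*cos(3^(1/3)*a/2))*exp(-3^(5/6)*a/6)


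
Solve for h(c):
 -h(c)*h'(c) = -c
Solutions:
 h(c) = -sqrt(C1 + c^2)
 h(c) = sqrt(C1 + c^2)


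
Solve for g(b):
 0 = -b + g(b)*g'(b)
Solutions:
 g(b) = -sqrt(C1 + b^2)
 g(b) = sqrt(C1 + b^2)


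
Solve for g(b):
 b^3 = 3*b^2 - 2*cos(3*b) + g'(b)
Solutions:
 g(b) = C1 + b^4/4 - b^3 + 2*sin(3*b)/3


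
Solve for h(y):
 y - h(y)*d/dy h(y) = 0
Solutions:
 h(y) = -sqrt(C1 + y^2)
 h(y) = sqrt(C1 + y^2)


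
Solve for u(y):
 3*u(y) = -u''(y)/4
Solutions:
 u(y) = C1*sin(2*sqrt(3)*y) + C2*cos(2*sqrt(3)*y)


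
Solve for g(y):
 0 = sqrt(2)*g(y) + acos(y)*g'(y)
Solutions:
 g(y) = C1*exp(-sqrt(2)*Integral(1/acos(y), y))


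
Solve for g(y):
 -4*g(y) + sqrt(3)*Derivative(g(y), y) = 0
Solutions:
 g(y) = C1*exp(4*sqrt(3)*y/3)


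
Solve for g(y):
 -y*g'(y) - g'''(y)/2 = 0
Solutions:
 g(y) = C1 + Integral(C2*airyai(-2^(1/3)*y) + C3*airybi(-2^(1/3)*y), y)


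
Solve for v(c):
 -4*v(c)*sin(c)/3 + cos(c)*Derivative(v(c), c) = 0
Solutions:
 v(c) = C1/cos(c)^(4/3)


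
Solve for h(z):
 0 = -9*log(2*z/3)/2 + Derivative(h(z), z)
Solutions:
 h(z) = C1 + 9*z*log(z)/2 - 9*z*log(3)/2 - 9*z/2 + 9*z*log(2)/2


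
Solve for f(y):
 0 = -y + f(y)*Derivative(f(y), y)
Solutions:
 f(y) = -sqrt(C1 + y^2)
 f(y) = sqrt(C1 + y^2)


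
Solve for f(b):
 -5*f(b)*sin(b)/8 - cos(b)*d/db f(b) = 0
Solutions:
 f(b) = C1*cos(b)^(5/8)


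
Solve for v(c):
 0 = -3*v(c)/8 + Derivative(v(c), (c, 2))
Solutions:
 v(c) = C1*exp(-sqrt(6)*c/4) + C2*exp(sqrt(6)*c/4)


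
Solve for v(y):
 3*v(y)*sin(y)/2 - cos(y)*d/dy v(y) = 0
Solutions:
 v(y) = C1/cos(y)^(3/2)


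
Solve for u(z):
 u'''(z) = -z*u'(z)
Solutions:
 u(z) = C1 + Integral(C2*airyai(-z) + C3*airybi(-z), z)


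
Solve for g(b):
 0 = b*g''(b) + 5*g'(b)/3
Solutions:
 g(b) = C1 + C2/b^(2/3)


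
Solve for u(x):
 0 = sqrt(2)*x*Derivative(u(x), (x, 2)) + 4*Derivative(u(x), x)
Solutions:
 u(x) = C1 + C2*x^(1 - 2*sqrt(2))


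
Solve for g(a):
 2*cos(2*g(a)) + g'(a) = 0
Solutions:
 g(a) = -asin((C1 + exp(8*a))/(C1 - exp(8*a)))/2 + pi/2
 g(a) = asin((C1 + exp(8*a))/(C1 - exp(8*a)))/2


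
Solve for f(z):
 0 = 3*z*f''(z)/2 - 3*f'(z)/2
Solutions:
 f(z) = C1 + C2*z^2


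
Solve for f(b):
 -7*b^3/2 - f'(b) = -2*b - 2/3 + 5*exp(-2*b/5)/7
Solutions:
 f(b) = C1 - 7*b^4/8 + b^2 + 2*b/3 + 25*exp(-2*b/5)/14


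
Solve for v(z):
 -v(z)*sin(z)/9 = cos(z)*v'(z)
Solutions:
 v(z) = C1*cos(z)^(1/9)


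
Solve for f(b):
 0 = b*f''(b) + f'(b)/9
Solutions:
 f(b) = C1 + C2*b^(8/9)


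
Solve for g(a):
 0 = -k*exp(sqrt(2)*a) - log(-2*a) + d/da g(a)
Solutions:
 g(a) = C1 + a*log(-a) + a*(-1 + log(2)) + sqrt(2)*k*exp(sqrt(2)*a)/2


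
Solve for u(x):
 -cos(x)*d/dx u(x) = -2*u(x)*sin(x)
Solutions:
 u(x) = C1/cos(x)^2


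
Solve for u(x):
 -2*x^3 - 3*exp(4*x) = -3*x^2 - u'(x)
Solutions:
 u(x) = C1 + x^4/2 - x^3 + 3*exp(4*x)/4


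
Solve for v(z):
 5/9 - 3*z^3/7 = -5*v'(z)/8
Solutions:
 v(z) = C1 + 6*z^4/35 - 8*z/9


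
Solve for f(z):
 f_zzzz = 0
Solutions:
 f(z) = C1 + C2*z + C3*z^2 + C4*z^3


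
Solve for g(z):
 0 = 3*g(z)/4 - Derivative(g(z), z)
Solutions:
 g(z) = C1*exp(3*z/4)


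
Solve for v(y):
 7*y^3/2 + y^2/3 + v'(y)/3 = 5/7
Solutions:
 v(y) = C1 - 21*y^4/8 - y^3/3 + 15*y/7


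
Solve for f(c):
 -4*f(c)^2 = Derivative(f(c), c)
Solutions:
 f(c) = 1/(C1 + 4*c)


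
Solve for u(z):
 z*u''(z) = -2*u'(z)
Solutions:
 u(z) = C1 + C2/z


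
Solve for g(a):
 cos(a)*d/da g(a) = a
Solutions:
 g(a) = C1 + Integral(a/cos(a), a)


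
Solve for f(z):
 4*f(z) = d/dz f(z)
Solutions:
 f(z) = C1*exp(4*z)


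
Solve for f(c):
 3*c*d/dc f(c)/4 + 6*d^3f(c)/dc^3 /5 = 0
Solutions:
 f(c) = C1 + Integral(C2*airyai(-5^(1/3)*c/2) + C3*airybi(-5^(1/3)*c/2), c)


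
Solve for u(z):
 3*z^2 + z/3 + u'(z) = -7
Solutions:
 u(z) = C1 - z^3 - z^2/6 - 7*z


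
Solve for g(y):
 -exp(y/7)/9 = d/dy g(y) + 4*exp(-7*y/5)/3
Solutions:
 g(y) = C1 - 7*exp(y/7)/9 + 20*exp(-7*y/5)/21


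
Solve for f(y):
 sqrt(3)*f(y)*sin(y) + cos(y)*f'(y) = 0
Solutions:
 f(y) = C1*cos(y)^(sqrt(3))


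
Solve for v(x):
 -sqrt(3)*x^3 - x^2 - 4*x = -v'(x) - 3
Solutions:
 v(x) = C1 + sqrt(3)*x^4/4 + x^3/3 + 2*x^2 - 3*x


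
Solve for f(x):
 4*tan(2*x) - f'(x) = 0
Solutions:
 f(x) = C1 - 2*log(cos(2*x))


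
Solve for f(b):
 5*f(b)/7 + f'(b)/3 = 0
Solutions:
 f(b) = C1*exp(-15*b/7)


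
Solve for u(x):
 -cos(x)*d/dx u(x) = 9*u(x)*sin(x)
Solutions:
 u(x) = C1*cos(x)^9


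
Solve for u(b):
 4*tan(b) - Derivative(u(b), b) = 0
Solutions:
 u(b) = C1 - 4*log(cos(b))


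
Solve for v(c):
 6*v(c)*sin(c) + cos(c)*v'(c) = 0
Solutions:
 v(c) = C1*cos(c)^6


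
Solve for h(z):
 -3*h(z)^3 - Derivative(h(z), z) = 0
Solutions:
 h(z) = -sqrt(2)*sqrt(-1/(C1 - 3*z))/2
 h(z) = sqrt(2)*sqrt(-1/(C1 - 3*z))/2


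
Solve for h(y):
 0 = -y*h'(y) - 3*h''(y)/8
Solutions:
 h(y) = C1 + C2*erf(2*sqrt(3)*y/3)


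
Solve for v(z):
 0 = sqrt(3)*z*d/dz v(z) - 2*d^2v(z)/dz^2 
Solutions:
 v(z) = C1 + C2*erfi(3^(1/4)*z/2)


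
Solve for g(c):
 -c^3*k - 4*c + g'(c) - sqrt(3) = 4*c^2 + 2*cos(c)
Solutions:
 g(c) = C1 + c^4*k/4 + 4*c^3/3 + 2*c^2 + sqrt(3)*c + 2*sin(c)


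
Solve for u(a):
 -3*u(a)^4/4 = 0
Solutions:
 u(a) = 0


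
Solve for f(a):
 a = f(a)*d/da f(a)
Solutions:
 f(a) = -sqrt(C1 + a^2)
 f(a) = sqrt(C1 + a^2)


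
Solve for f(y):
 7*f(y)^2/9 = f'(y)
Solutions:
 f(y) = -9/(C1 + 7*y)


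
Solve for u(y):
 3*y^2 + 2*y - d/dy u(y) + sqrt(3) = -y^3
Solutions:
 u(y) = C1 + y^4/4 + y^3 + y^2 + sqrt(3)*y


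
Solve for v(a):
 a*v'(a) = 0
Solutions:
 v(a) = C1


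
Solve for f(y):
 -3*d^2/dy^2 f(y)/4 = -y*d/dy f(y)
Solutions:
 f(y) = C1 + C2*erfi(sqrt(6)*y/3)


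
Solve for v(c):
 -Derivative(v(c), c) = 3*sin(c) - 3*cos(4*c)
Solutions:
 v(c) = C1 + 3*sin(4*c)/4 + 3*cos(c)


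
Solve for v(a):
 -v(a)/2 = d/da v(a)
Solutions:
 v(a) = C1*exp(-a/2)


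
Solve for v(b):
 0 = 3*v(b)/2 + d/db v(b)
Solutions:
 v(b) = C1*exp(-3*b/2)


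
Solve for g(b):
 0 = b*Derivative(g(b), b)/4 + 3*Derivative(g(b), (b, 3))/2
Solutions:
 g(b) = C1 + Integral(C2*airyai(-6^(2/3)*b/6) + C3*airybi(-6^(2/3)*b/6), b)


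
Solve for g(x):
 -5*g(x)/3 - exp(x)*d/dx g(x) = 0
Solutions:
 g(x) = C1*exp(5*exp(-x)/3)


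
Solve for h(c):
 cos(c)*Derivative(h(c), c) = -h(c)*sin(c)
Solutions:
 h(c) = C1*cos(c)


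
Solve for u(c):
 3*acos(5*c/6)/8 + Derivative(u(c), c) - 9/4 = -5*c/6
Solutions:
 u(c) = C1 - 5*c^2/12 - 3*c*acos(5*c/6)/8 + 9*c/4 + 3*sqrt(36 - 25*c^2)/40


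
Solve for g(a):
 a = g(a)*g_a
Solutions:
 g(a) = -sqrt(C1 + a^2)
 g(a) = sqrt(C1 + a^2)


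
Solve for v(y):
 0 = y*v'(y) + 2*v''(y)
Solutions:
 v(y) = C1 + C2*erf(y/2)


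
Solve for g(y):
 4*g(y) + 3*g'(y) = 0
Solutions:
 g(y) = C1*exp(-4*y/3)


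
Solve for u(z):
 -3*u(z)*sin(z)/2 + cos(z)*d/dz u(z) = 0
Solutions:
 u(z) = C1/cos(z)^(3/2)


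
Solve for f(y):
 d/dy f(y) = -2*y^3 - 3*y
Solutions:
 f(y) = C1 - y^4/2 - 3*y^2/2


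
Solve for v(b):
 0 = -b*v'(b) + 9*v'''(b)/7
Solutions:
 v(b) = C1 + Integral(C2*airyai(21^(1/3)*b/3) + C3*airybi(21^(1/3)*b/3), b)
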